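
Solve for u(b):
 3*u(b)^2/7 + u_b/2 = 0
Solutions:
 u(b) = 7/(C1 + 6*b)


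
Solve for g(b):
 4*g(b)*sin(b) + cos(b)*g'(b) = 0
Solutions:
 g(b) = C1*cos(b)^4


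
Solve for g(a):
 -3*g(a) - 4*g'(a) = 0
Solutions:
 g(a) = C1*exp(-3*a/4)


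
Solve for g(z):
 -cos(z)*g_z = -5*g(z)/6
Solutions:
 g(z) = C1*(sin(z) + 1)^(5/12)/(sin(z) - 1)^(5/12)


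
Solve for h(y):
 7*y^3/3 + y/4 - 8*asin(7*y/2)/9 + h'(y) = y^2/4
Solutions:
 h(y) = C1 - 7*y^4/12 + y^3/12 - y^2/8 + 8*y*asin(7*y/2)/9 + 8*sqrt(4 - 49*y^2)/63


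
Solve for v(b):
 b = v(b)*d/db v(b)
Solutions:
 v(b) = -sqrt(C1 + b^2)
 v(b) = sqrt(C1 + b^2)


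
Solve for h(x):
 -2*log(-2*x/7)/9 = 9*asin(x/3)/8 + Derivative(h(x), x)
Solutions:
 h(x) = C1 - 2*x*log(-x)/9 - 9*x*asin(x/3)/8 - 2*x*log(2)/9 + 2*x/9 + 2*x*log(7)/9 - 9*sqrt(9 - x^2)/8


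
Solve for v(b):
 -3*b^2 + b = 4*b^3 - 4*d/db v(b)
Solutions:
 v(b) = C1 + b^4/4 + b^3/4 - b^2/8


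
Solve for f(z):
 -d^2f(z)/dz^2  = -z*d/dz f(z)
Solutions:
 f(z) = C1 + C2*erfi(sqrt(2)*z/2)


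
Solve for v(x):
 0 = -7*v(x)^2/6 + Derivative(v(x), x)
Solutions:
 v(x) = -6/(C1 + 7*x)


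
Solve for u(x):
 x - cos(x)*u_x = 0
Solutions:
 u(x) = C1 + Integral(x/cos(x), x)


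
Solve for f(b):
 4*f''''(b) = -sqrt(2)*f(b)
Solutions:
 f(b) = (C1*sin(2^(1/8)*b/2) + C2*cos(2^(1/8)*b/2))*exp(-2^(1/8)*b/2) + (C3*sin(2^(1/8)*b/2) + C4*cos(2^(1/8)*b/2))*exp(2^(1/8)*b/2)


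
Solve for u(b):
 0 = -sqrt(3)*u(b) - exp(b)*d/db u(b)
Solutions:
 u(b) = C1*exp(sqrt(3)*exp(-b))


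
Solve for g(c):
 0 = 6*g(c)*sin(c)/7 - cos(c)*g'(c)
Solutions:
 g(c) = C1/cos(c)^(6/7)


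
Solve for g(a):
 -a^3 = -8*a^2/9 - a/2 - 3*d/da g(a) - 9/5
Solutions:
 g(a) = C1 + a^4/12 - 8*a^3/81 - a^2/12 - 3*a/5


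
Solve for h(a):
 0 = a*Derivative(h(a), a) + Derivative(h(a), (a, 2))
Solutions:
 h(a) = C1 + C2*erf(sqrt(2)*a/2)


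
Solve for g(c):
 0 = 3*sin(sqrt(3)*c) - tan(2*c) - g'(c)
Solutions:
 g(c) = C1 + log(cos(2*c))/2 - sqrt(3)*cos(sqrt(3)*c)


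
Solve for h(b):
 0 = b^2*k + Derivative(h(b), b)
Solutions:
 h(b) = C1 - b^3*k/3


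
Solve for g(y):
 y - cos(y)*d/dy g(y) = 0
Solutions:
 g(y) = C1 + Integral(y/cos(y), y)


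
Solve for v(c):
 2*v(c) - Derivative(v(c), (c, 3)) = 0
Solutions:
 v(c) = C3*exp(2^(1/3)*c) + (C1*sin(2^(1/3)*sqrt(3)*c/2) + C2*cos(2^(1/3)*sqrt(3)*c/2))*exp(-2^(1/3)*c/2)


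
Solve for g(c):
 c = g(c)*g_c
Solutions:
 g(c) = -sqrt(C1 + c^2)
 g(c) = sqrt(C1 + c^2)


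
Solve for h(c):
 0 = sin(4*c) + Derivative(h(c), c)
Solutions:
 h(c) = C1 + cos(4*c)/4


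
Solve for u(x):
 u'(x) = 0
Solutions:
 u(x) = C1


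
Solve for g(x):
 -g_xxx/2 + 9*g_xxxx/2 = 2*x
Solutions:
 g(x) = C1 + C2*x + C3*x^2 + C4*exp(x/9) - x^4/6 - 6*x^3


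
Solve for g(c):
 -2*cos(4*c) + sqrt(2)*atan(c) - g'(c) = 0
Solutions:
 g(c) = C1 + sqrt(2)*(c*atan(c) - log(c^2 + 1)/2) - sin(4*c)/2


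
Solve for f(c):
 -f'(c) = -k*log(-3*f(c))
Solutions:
 Integral(1/(log(-_y) + log(3)), (_y, f(c))) = C1 + c*k


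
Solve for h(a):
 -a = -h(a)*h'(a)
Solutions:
 h(a) = -sqrt(C1 + a^2)
 h(a) = sqrt(C1 + a^2)


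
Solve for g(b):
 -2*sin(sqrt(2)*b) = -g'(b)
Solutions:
 g(b) = C1 - sqrt(2)*cos(sqrt(2)*b)


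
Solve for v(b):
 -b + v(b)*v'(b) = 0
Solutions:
 v(b) = -sqrt(C1 + b^2)
 v(b) = sqrt(C1 + b^2)


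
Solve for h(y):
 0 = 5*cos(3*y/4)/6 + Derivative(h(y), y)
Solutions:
 h(y) = C1 - 10*sin(3*y/4)/9


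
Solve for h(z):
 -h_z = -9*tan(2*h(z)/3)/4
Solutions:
 h(z) = -3*asin(C1*exp(3*z/2))/2 + 3*pi/2
 h(z) = 3*asin(C1*exp(3*z/2))/2


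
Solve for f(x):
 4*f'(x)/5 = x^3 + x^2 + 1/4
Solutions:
 f(x) = C1 + 5*x^4/16 + 5*x^3/12 + 5*x/16


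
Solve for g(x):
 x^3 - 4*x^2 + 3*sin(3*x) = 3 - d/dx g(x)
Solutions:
 g(x) = C1 - x^4/4 + 4*x^3/3 + 3*x + cos(3*x)


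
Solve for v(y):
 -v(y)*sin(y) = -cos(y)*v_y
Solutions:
 v(y) = C1/cos(y)


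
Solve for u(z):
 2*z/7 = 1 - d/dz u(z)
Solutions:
 u(z) = C1 - z^2/7 + z


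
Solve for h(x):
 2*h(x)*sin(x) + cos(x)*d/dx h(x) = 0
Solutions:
 h(x) = C1*cos(x)^2


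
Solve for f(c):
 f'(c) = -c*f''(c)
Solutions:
 f(c) = C1 + C2*log(c)


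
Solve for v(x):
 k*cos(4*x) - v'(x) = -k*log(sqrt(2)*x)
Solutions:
 v(x) = C1 + k*(2*x*log(x) - 2*x + x*log(2) + sin(4*x)/2)/2


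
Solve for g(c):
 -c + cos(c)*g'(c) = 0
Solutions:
 g(c) = C1 + Integral(c/cos(c), c)


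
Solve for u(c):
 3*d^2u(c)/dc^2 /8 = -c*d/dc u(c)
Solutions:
 u(c) = C1 + C2*erf(2*sqrt(3)*c/3)


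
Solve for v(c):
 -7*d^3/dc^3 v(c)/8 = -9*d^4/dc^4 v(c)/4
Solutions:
 v(c) = C1 + C2*c + C3*c^2 + C4*exp(7*c/18)


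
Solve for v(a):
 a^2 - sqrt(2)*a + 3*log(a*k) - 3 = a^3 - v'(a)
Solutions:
 v(a) = C1 + a^4/4 - a^3/3 + sqrt(2)*a^2/2 - 3*a*log(a*k) + 6*a


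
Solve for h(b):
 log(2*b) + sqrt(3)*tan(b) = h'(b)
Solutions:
 h(b) = C1 + b*log(b) - b + b*log(2) - sqrt(3)*log(cos(b))


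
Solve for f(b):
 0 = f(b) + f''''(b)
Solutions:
 f(b) = (C1*sin(sqrt(2)*b/2) + C2*cos(sqrt(2)*b/2))*exp(-sqrt(2)*b/2) + (C3*sin(sqrt(2)*b/2) + C4*cos(sqrt(2)*b/2))*exp(sqrt(2)*b/2)


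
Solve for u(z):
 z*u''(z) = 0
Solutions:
 u(z) = C1 + C2*z


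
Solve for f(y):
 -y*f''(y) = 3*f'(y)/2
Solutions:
 f(y) = C1 + C2/sqrt(y)


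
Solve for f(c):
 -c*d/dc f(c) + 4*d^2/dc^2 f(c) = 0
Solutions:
 f(c) = C1 + C2*erfi(sqrt(2)*c/4)


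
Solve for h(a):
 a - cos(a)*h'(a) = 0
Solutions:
 h(a) = C1 + Integral(a/cos(a), a)


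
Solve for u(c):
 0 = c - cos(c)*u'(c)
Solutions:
 u(c) = C1 + Integral(c/cos(c), c)


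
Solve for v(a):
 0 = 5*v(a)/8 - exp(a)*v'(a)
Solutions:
 v(a) = C1*exp(-5*exp(-a)/8)


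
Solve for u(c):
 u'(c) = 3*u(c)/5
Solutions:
 u(c) = C1*exp(3*c/5)


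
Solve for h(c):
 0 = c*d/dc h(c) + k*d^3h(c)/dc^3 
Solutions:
 h(c) = C1 + Integral(C2*airyai(c*(-1/k)^(1/3)) + C3*airybi(c*(-1/k)^(1/3)), c)


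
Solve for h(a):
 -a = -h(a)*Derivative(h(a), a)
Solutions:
 h(a) = -sqrt(C1 + a^2)
 h(a) = sqrt(C1 + a^2)


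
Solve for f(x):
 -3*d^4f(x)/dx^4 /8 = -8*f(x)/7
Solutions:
 f(x) = C1*exp(-2*sqrt(2)*21^(3/4)*x/21) + C2*exp(2*sqrt(2)*21^(3/4)*x/21) + C3*sin(2*sqrt(2)*21^(3/4)*x/21) + C4*cos(2*sqrt(2)*21^(3/4)*x/21)


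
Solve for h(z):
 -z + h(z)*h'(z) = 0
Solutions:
 h(z) = -sqrt(C1 + z^2)
 h(z) = sqrt(C1 + z^2)


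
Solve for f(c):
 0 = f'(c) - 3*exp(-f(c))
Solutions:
 f(c) = log(C1 + 3*c)


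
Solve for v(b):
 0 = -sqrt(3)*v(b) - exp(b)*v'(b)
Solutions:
 v(b) = C1*exp(sqrt(3)*exp(-b))


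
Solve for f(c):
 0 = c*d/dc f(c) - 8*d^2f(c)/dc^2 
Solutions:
 f(c) = C1 + C2*erfi(c/4)


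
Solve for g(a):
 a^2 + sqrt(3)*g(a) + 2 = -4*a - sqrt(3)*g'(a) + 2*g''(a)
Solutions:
 g(a) = C1*exp(a*(sqrt(3) + sqrt(3 + 8*sqrt(3)))/4) + C2*exp(a*(-sqrt(3 + 8*sqrt(3)) + sqrt(3))/4) - sqrt(3)*a^2/3 - 2*sqrt(3)*a/3 - 4/3


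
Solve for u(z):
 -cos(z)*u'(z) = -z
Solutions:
 u(z) = C1 + Integral(z/cos(z), z)


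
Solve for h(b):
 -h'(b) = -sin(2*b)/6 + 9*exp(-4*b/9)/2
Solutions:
 h(b) = C1 - cos(2*b)/12 + 81*exp(-4*b/9)/8


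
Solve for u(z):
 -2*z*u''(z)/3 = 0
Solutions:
 u(z) = C1 + C2*z


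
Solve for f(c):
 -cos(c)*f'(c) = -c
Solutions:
 f(c) = C1 + Integral(c/cos(c), c)


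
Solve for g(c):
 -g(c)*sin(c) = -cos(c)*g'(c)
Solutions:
 g(c) = C1/cos(c)


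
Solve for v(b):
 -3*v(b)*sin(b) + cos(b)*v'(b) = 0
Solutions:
 v(b) = C1/cos(b)^3


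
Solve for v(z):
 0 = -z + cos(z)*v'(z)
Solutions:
 v(z) = C1 + Integral(z/cos(z), z)


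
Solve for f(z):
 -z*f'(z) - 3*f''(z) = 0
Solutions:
 f(z) = C1 + C2*erf(sqrt(6)*z/6)


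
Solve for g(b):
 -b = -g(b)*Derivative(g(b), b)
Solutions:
 g(b) = -sqrt(C1 + b^2)
 g(b) = sqrt(C1 + b^2)


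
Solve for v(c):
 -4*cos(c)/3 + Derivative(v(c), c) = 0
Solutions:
 v(c) = C1 + 4*sin(c)/3


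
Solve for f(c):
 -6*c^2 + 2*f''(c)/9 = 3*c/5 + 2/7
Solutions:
 f(c) = C1 + C2*c + 9*c^4/4 + 9*c^3/20 + 9*c^2/14


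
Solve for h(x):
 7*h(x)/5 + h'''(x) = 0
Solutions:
 h(x) = C3*exp(-5^(2/3)*7^(1/3)*x/5) + (C1*sin(sqrt(3)*5^(2/3)*7^(1/3)*x/10) + C2*cos(sqrt(3)*5^(2/3)*7^(1/3)*x/10))*exp(5^(2/3)*7^(1/3)*x/10)


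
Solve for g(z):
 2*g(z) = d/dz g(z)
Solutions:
 g(z) = C1*exp(2*z)


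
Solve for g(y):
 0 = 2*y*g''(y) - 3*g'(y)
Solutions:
 g(y) = C1 + C2*y^(5/2)


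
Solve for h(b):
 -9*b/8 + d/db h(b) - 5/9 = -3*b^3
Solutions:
 h(b) = C1 - 3*b^4/4 + 9*b^2/16 + 5*b/9


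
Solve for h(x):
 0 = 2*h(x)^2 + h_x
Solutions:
 h(x) = 1/(C1 + 2*x)


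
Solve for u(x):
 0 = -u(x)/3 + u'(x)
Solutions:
 u(x) = C1*exp(x/3)


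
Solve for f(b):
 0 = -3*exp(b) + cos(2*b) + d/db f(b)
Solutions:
 f(b) = C1 + 3*exp(b) - sin(2*b)/2


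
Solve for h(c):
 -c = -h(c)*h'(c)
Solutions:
 h(c) = -sqrt(C1 + c^2)
 h(c) = sqrt(C1 + c^2)


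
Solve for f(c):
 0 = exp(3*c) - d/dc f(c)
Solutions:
 f(c) = C1 + exp(3*c)/3


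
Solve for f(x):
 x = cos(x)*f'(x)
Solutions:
 f(x) = C1 + Integral(x/cos(x), x)


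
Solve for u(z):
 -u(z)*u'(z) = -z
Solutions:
 u(z) = -sqrt(C1 + z^2)
 u(z) = sqrt(C1 + z^2)


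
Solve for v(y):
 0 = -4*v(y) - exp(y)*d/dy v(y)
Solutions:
 v(y) = C1*exp(4*exp(-y))


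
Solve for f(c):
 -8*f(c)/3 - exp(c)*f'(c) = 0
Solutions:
 f(c) = C1*exp(8*exp(-c)/3)


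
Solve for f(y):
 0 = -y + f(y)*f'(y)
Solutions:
 f(y) = -sqrt(C1 + y^2)
 f(y) = sqrt(C1 + y^2)


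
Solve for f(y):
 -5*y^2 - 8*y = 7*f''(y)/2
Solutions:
 f(y) = C1 + C2*y - 5*y^4/42 - 8*y^3/21


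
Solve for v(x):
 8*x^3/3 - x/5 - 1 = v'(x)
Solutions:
 v(x) = C1 + 2*x^4/3 - x^2/10 - x


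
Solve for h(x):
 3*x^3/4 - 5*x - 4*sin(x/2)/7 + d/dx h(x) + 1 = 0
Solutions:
 h(x) = C1 - 3*x^4/16 + 5*x^2/2 - x - 8*cos(x/2)/7


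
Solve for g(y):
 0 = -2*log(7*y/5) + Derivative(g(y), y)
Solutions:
 g(y) = C1 + 2*y*log(y) - 2*y + y*log(49/25)


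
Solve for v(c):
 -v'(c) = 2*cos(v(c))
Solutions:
 v(c) = pi - asin((C1 + exp(4*c))/(C1 - exp(4*c)))
 v(c) = asin((C1 + exp(4*c))/(C1 - exp(4*c)))


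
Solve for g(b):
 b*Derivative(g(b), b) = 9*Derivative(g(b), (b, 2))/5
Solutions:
 g(b) = C1 + C2*erfi(sqrt(10)*b/6)


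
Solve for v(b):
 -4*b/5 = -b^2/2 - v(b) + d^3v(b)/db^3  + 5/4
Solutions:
 v(b) = C3*exp(b) - b^2/2 + 4*b/5 + (C1*sin(sqrt(3)*b/2) + C2*cos(sqrt(3)*b/2))*exp(-b/2) + 5/4


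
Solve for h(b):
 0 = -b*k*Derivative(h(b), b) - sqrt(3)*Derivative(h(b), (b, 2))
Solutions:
 h(b) = Piecewise((-sqrt(2)*3^(1/4)*sqrt(pi)*C1*erf(sqrt(2)*3^(3/4)*b*sqrt(k)/6)/(2*sqrt(k)) - C2, (k > 0) | (k < 0)), (-C1*b - C2, True))


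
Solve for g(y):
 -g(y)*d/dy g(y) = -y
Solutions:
 g(y) = -sqrt(C1 + y^2)
 g(y) = sqrt(C1 + y^2)


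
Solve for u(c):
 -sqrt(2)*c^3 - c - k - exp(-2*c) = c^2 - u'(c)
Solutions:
 u(c) = C1 + sqrt(2)*c^4/4 + c^3/3 + c^2/2 + c*k - exp(-2*c)/2


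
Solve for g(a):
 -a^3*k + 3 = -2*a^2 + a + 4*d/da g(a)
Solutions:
 g(a) = C1 - a^4*k/16 + a^3/6 - a^2/8 + 3*a/4


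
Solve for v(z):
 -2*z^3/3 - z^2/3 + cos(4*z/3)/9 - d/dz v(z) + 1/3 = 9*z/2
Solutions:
 v(z) = C1 - z^4/6 - z^3/9 - 9*z^2/4 + z/3 + sin(4*z/3)/12


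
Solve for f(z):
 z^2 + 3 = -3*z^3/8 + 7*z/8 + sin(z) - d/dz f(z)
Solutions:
 f(z) = C1 - 3*z^4/32 - z^3/3 + 7*z^2/16 - 3*z - cos(z)


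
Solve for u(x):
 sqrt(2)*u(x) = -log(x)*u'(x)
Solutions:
 u(x) = C1*exp(-sqrt(2)*li(x))


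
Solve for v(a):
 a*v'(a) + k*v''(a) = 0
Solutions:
 v(a) = C1 + C2*sqrt(k)*erf(sqrt(2)*a*sqrt(1/k)/2)


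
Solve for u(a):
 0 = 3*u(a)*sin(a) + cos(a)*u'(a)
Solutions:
 u(a) = C1*cos(a)^3


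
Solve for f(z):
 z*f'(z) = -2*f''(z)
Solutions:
 f(z) = C1 + C2*erf(z/2)


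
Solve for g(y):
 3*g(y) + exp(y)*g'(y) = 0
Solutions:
 g(y) = C1*exp(3*exp(-y))


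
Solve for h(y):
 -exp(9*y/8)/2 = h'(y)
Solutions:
 h(y) = C1 - 4*exp(9*y/8)/9


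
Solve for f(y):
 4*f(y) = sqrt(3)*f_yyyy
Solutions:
 f(y) = C1*exp(-sqrt(2)*3^(7/8)*y/3) + C2*exp(sqrt(2)*3^(7/8)*y/3) + C3*sin(sqrt(2)*3^(7/8)*y/3) + C4*cos(sqrt(2)*3^(7/8)*y/3)


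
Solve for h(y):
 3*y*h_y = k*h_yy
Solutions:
 h(y) = C1 + C2*erf(sqrt(6)*y*sqrt(-1/k)/2)/sqrt(-1/k)


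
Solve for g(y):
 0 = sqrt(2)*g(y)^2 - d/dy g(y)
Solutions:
 g(y) = -1/(C1 + sqrt(2)*y)


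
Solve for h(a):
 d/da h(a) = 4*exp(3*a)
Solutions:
 h(a) = C1 + 4*exp(3*a)/3


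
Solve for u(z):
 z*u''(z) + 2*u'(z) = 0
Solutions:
 u(z) = C1 + C2/z


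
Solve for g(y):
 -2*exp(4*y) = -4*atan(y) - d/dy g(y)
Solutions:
 g(y) = C1 - 4*y*atan(y) + exp(4*y)/2 + 2*log(y^2 + 1)


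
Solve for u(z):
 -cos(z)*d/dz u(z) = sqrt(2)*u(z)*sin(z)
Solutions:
 u(z) = C1*cos(z)^(sqrt(2))


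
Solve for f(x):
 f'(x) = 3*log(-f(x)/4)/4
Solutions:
 -4*Integral(1/(log(-_y) - 2*log(2)), (_y, f(x)))/3 = C1 - x


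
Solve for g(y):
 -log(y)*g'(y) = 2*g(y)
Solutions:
 g(y) = C1*exp(-2*li(y))


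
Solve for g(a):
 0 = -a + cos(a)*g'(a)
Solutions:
 g(a) = C1 + Integral(a/cos(a), a)


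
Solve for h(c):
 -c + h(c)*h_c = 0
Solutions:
 h(c) = -sqrt(C1 + c^2)
 h(c) = sqrt(C1 + c^2)


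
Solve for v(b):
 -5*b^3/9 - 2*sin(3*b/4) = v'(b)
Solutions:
 v(b) = C1 - 5*b^4/36 + 8*cos(3*b/4)/3


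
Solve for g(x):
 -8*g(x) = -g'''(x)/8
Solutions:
 g(x) = C3*exp(4*x) + (C1*sin(2*sqrt(3)*x) + C2*cos(2*sqrt(3)*x))*exp(-2*x)


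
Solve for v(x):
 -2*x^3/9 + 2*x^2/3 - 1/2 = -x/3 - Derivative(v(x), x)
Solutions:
 v(x) = C1 + x^4/18 - 2*x^3/9 - x^2/6 + x/2


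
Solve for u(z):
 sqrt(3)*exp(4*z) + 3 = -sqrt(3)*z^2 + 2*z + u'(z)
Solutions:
 u(z) = C1 + sqrt(3)*z^3/3 - z^2 + 3*z + sqrt(3)*exp(4*z)/4


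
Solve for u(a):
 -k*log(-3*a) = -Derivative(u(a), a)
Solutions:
 u(a) = C1 + a*k*log(-a) + a*k*(-1 + log(3))


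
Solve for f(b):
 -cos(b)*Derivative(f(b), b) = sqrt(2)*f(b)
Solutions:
 f(b) = C1*(sin(b) - 1)^(sqrt(2)/2)/(sin(b) + 1)^(sqrt(2)/2)


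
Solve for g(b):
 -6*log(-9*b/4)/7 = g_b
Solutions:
 g(b) = C1 - 6*b*log(-b)/7 + 6*b*(-2*log(3) + 1 + 2*log(2))/7


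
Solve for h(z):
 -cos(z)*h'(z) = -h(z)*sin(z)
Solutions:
 h(z) = C1/cos(z)


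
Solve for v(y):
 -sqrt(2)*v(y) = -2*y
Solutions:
 v(y) = sqrt(2)*y


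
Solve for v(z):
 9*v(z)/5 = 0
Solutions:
 v(z) = 0


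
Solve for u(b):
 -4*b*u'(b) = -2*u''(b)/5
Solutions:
 u(b) = C1 + C2*erfi(sqrt(5)*b)


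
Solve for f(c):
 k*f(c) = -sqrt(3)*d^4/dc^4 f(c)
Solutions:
 f(c) = C1*exp(-3^(7/8)*c*(-k)^(1/4)/3) + C2*exp(3^(7/8)*c*(-k)^(1/4)/3) + C3*exp(-3^(7/8)*I*c*(-k)^(1/4)/3) + C4*exp(3^(7/8)*I*c*(-k)^(1/4)/3)


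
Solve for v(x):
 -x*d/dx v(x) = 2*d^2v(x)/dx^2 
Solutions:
 v(x) = C1 + C2*erf(x/2)


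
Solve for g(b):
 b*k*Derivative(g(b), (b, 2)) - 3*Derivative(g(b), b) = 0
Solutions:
 g(b) = C1 + b^(((re(k) + 3)*re(k) + im(k)^2)/(re(k)^2 + im(k)^2))*(C2*sin(3*log(b)*Abs(im(k))/(re(k)^2 + im(k)^2)) + C3*cos(3*log(b)*im(k)/(re(k)^2 + im(k)^2)))


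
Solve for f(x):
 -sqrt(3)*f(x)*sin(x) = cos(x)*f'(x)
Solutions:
 f(x) = C1*cos(x)^(sqrt(3))


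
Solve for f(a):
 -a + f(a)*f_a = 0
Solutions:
 f(a) = -sqrt(C1 + a^2)
 f(a) = sqrt(C1 + a^2)


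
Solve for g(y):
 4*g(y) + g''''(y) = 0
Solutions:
 g(y) = (C1*sin(y) + C2*cos(y))*exp(-y) + (C3*sin(y) + C4*cos(y))*exp(y)


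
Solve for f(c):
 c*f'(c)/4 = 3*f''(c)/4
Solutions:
 f(c) = C1 + C2*erfi(sqrt(6)*c/6)


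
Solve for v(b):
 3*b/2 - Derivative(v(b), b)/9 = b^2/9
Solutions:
 v(b) = C1 - b^3/3 + 27*b^2/4


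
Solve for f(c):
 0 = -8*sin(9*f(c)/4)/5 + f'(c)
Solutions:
 -8*c/5 + 2*log(cos(9*f(c)/4) - 1)/9 - 2*log(cos(9*f(c)/4) + 1)/9 = C1


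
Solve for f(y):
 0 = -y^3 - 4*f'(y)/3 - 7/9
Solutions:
 f(y) = C1 - 3*y^4/16 - 7*y/12


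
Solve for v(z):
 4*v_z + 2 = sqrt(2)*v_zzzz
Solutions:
 v(z) = C1 + C4*exp(sqrt(2)*z) - z/2 + (C2*sin(sqrt(6)*z/2) + C3*cos(sqrt(6)*z/2))*exp(-sqrt(2)*z/2)


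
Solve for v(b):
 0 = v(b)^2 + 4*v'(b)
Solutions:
 v(b) = 4/(C1 + b)


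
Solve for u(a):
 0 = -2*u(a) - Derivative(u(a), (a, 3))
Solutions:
 u(a) = C3*exp(-2^(1/3)*a) + (C1*sin(2^(1/3)*sqrt(3)*a/2) + C2*cos(2^(1/3)*sqrt(3)*a/2))*exp(2^(1/3)*a/2)


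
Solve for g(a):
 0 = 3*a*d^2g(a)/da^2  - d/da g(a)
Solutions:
 g(a) = C1 + C2*a^(4/3)


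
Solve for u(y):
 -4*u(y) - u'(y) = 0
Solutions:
 u(y) = C1*exp(-4*y)


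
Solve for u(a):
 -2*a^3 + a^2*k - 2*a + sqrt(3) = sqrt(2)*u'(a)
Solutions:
 u(a) = C1 - sqrt(2)*a^4/4 + sqrt(2)*a^3*k/6 - sqrt(2)*a^2/2 + sqrt(6)*a/2


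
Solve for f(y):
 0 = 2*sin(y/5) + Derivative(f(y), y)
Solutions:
 f(y) = C1 + 10*cos(y/5)


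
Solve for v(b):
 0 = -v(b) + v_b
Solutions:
 v(b) = C1*exp(b)


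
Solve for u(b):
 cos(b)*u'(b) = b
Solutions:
 u(b) = C1 + Integral(b/cos(b), b)


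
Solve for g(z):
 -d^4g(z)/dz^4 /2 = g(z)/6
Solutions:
 g(z) = (C1*sin(sqrt(2)*3^(3/4)*z/6) + C2*cos(sqrt(2)*3^(3/4)*z/6))*exp(-sqrt(2)*3^(3/4)*z/6) + (C3*sin(sqrt(2)*3^(3/4)*z/6) + C4*cos(sqrt(2)*3^(3/4)*z/6))*exp(sqrt(2)*3^(3/4)*z/6)


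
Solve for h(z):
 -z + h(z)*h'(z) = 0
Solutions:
 h(z) = -sqrt(C1 + z^2)
 h(z) = sqrt(C1 + z^2)


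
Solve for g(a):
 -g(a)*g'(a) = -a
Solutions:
 g(a) = -sqrt(C1 + a^2)
 g(a) = sqrt(C1 + a^2)


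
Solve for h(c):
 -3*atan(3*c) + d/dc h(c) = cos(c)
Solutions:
 h(c) = C1 + 3*c*atan(3*c) - log(9*c^2 + 1)/2 + sin(c)


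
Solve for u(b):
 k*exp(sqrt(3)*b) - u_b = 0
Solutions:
 u(b) = C1 + sqrt(3)*k*exp(sqrt(3)*b)/3


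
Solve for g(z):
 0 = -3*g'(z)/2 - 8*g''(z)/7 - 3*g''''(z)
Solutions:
 g(z) = C1 + C2*exp(-14^(1/3)*z*(-(1323 + sqrt(1807673))^(1/3) + 16*14^(1/3)/(1323 + sqrt(1807673))^(1/3))/84)*sin(14^(1/3)*sqrt(3)*z*(16*14^(1/3)/(1323 + sqrt(1807673))^(1/3) + (1323 + sqrt(1807673))^(1/3))/84) + C3*exp(-14^(1/3)*z*(-(1323 + sqrt(1807673))^(1/3) + 16*14^(1/3)/(1323 + sqrt(1807673))^(1/3))/84)*cos(14^(1/3)*sqrt(3)*z*(16*14^(1/3)/(1323 + sqrt(1807673))^(1/3) + (1323 + sqrt(1807673))^(1/3))/84) + C4*exp(14^(1/3)*z*(-(1323 + sqrt(1807673))^(1/3) + 16*14^(1/3)/(1323 + sqrt(1807673))^(1/3))/42)


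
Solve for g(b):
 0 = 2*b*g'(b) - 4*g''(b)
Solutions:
 g(b) = C1 + C2*erfi(b/2)


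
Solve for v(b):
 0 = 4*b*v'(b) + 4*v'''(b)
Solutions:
 v(b) = C1 + Integral(C2*airyai(-b) + C3*airybi(-b), b)


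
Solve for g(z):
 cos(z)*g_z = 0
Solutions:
 g(z) = C1


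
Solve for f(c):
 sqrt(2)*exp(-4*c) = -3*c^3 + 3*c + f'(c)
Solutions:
 f(c) = C1 + 3*c^4/4 - 3*c^2/2 - sqrt(2)*exp(-4*c)/4


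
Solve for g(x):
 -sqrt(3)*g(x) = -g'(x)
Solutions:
 g(x) = C1*exp(sqrt(3)*x)


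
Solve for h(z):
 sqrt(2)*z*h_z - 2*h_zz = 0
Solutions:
 h(z) = C1 + C2*erfi(2^(1/4)*z/2)


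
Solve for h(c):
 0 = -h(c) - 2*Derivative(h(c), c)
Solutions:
 h(c) = C1*exp(-c/2)


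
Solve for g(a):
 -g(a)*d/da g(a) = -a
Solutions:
 g(a) = -sqrt(C1 + a^2)
 g(a) = sqrt(C1 + a^2)


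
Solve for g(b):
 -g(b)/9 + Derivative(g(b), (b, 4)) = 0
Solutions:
 g(b) = C1*exp(-sqrt(3)*b/3) + C2*exp(sqrt(3)*b/3) + C3*sin(sqrt(3)*b/3) + C4*cos(sqrt(3)*b/3)


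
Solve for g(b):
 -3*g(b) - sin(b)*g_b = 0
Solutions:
 g(b) = C1*(cos(b) + 1)^(3/2)/(cos(b) - 1)^(3/2)


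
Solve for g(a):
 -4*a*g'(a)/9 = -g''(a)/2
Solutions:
 g(a) = C1 + C2*erfi(2*a/3)


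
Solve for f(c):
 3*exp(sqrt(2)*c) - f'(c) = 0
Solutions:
 f(c) = C1 + 3*sqrt(2)*exp(sqrt(2)*c)/2


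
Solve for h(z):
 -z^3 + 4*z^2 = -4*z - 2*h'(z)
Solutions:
 h(z) = C1 + z^4/8 - 2*z^3/3 - z^2


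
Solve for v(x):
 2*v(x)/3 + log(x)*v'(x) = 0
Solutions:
 v(x) = C1*exp(-2*li(x)/3)


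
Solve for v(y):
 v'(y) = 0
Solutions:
 v(y) = C1


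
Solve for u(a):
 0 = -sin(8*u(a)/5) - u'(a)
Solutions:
 a + 5*log(cos(8*u(a)/5) - 1)/16 - 5*log(cos(8*u(a)/5) + 1)/16 = C1


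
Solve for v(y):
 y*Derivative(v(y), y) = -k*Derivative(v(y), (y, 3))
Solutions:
 v(y) = C1 + Integral(C2*airyai(y*(-1/k)^(1/3)) + C3*airybi(y*(-1/k)^(1/3)), y)


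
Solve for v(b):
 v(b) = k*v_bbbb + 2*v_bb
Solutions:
 v(b) = C1*exp(-b*sqrt((-sqrt(k + 1) - 1)/k)) + C2*exp(b*sqrt((-sqrt(k + 1) - 1)/k)) + C3*exp(-b*sqrt((sqrt(k + 1) - 1)/k)) + C4*exp(b*sqrt((sqrt(k + 1) - 1)/k))


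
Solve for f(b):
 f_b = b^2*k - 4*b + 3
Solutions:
 f(b) = C1 + b^3*k/3 - 2*b^2 + 3*b


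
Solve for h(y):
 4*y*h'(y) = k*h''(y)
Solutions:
 h(y) = C1 + C2*erf(sqrt(2)*y*sqrt(-1/k))/sqrt(-1/k)


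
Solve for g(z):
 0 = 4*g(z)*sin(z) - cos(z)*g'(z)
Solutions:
 g(z) = C1/cos(z)^4


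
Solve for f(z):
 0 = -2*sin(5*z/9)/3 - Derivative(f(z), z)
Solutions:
 f(z) = C1 + 6*cos(5*z/9)/5


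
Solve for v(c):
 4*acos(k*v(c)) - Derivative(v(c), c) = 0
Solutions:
 Integral(1/acos(_y*k), (_y, v(c))) = C1 + 4*c


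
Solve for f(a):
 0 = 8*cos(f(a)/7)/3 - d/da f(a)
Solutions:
 -8*a/3 - 7*log(sin(f(a)/7) - 1)/2 + 7*log(sin(f(a)/7) + 1)/2 = C1


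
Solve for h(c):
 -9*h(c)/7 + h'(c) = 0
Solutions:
 h(c) = C1*exp(9*c/7)


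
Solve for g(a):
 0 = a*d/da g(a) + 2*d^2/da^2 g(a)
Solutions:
 g(a) = C1 + C2*erf(a/2)


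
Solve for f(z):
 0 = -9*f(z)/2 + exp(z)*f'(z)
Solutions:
 f(z) = C1*exp(-9*exp(-z)/2)


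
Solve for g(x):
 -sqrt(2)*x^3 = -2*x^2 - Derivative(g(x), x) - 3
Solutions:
 g(x) = C1 + sqrt(2)*x^4/4 - 2*x^3/3 - 3*x


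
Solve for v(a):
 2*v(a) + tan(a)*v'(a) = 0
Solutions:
 v(a) = C1/sin(a)^2


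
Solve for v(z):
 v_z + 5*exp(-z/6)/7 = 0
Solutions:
 v(z) = C1 + 30*exp(-z/6)/7


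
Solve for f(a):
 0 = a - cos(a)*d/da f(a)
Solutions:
 f(a) = C1 + Integral(a/cos(a), a)


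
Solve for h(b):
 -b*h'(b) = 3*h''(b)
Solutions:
 h(b) = C1 + C2*erf(sqrt(6)*b/6)


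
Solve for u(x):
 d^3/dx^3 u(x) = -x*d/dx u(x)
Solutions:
 u(x) = C1 + Integral(C2*airyai(-x) + C3*airybi(-x), x)


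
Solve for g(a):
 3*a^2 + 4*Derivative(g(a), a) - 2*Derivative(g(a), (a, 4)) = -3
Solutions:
 g(a) = C1 + C4*exp(2^(1/3)*a) - a^3/4 - 3*a/4 + (C2*sin(2^(1/3)*sqrt(3)*a/2) + C3*cos(2^(1/3)*sqrt(3)*a/2))*exp(-2^(1/3)*a/2)


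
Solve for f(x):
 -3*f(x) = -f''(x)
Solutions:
 f(x) = C1*exp(-sqrt(3)*x) + C2*exp(sqrt(3)*x)


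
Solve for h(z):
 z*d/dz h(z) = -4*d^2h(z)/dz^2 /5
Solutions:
 h(z) = C1 + C2*erf(sqrt(10)*z/4)


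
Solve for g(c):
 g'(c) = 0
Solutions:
 g(c) = C1


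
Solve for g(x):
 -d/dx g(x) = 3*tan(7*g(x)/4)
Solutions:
 g(x) = -4*asin(C1*exp(-21*x/4))/7 + 4*pi/7
 g(x) = 4*asin(C1*exp(-21*x/4))/7


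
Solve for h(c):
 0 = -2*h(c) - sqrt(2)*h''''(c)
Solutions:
 h(c) = (C1*sin(2^(5/8)*c/2) + C2*cos(2^(5/8)*c/2))*exp(-2^(5/8)*c/2) + (C3*sin(2^(5/8)*c/2) + C4*cos(2^(5/8)*c/2))*exp(2^(5/8)*c/2)


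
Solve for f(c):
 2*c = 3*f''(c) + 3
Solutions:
 f(c) = C1 + C2*c + c^3/9 - c^2/2


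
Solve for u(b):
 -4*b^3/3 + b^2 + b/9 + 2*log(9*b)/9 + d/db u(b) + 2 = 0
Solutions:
 u(b) = C1 + b^4/3 - b^3/3 - b^2/18 - 2*b*log(b)/9 - 16*b/9 - 4*b*log(3)/9


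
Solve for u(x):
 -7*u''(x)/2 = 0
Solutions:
 u(x) = C1 + C2*x


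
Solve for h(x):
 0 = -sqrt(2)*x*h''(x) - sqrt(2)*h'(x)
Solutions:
 h(x) = C1 + C2*log(x)


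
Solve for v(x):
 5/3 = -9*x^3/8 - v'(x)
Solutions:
 v(x) = C1 - 9*x^4/32 - 5*x/3


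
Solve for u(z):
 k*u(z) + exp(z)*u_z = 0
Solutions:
 u(z) = C1*exp(k*exp(-z))


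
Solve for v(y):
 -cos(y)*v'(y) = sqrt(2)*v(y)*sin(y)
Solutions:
 v(y) = C1*cos(y)^(sqrt(2))


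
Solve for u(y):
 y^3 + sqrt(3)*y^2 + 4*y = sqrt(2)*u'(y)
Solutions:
 u(y) = C1 + sqrt(2)*y^4/8 + sqrt(6)*y^3/6 + sqrt(2)*y^2


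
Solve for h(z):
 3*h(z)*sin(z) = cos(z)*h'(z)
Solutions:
 h(z) = C1/cos(z)^3


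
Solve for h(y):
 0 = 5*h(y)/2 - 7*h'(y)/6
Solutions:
 h(y) = C1*exp(15*y/7)


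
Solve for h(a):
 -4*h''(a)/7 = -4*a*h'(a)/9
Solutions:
 h(a) = C1 + C2*erfi(sqrt(14)*a/6)


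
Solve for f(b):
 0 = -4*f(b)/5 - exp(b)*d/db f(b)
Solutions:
 f(b) = C1*exp(4*exp(-b)/5)


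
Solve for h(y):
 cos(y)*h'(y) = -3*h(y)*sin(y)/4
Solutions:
 h(y) = C1*cos(y)^(3/4)


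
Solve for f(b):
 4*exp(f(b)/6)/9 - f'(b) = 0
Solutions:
 f(b) = 6*log(-1/(C1 + 4*b)) + 6*log(54)


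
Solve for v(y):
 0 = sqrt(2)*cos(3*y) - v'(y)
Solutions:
 v(y) = C1 + sqrt(2)*sin(3*y)/3


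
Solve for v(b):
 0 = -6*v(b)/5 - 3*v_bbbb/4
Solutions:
 v(b) = (C1*sin(2^(1/4)*5^(3/4)*b/5) + C2*cos(2^(1/4)*5^(3/4)*b/5))*exp(-2^(1/4)*5^(3/4)*b/5) + (C3*sin(2^(1/4)*5^(3/4)*b/5) + C4*cos(2^(1/4)*5^(3/4)*b/5))*exp(2^(1/4)*5^(3/4)*b/5)


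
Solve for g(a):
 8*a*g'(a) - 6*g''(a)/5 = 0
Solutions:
 g(a) = C1 + C2*erfi(sqrt(30)*a/3)


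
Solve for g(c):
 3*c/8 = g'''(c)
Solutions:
 g(c) = C1 + C2*c + C3*c^2 + c^4/64


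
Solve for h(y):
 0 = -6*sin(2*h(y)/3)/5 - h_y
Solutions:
 6*y/5 + 3*log(cos(2*h(y)/3) - 1)/4 - 3*log(cos(2*h(y)/3) + 1)/4 = C1


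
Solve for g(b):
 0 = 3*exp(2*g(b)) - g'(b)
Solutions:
 g(b) = log(-sqrt(-1/(C1 + 3*b))) - log(2)/2
 g(b) = log(-1/(C1 + 3*b))/2 - log(2)/2


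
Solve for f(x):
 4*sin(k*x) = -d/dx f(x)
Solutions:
 f(x) = C1 + 4*cos(k*x)/k


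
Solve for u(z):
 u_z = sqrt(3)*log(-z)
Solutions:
 u(z) = C1 + sqrt(3)*z*log(-z) - sqrt(3)*z


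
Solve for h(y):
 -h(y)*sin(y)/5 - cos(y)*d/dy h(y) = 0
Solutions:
 h(y) = C1*cos(y)^(1/5)


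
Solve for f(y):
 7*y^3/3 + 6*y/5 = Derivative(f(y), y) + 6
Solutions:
 f(y) = C1 + 7*y^4/12 + 3*y^2/5 - 6*y


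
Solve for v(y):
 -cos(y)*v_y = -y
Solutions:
 v(y) = C1 + Integral(y/cos(y), y)


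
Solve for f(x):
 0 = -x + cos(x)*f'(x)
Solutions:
 f(x) = C1 + Integral(x/cos(x), x)


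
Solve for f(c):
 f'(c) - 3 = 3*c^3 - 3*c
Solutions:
 f(c) = C1 + 3*c^4/4 - 3*c^2/2 + 3*c


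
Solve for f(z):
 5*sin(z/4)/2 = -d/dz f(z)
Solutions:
 f(z) = C1 + 10*cos(z/4)


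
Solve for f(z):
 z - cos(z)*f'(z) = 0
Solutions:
 f(z) = C1 + Integral(z/cos(z), z)


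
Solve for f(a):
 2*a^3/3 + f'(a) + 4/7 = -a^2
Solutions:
 f(a) = C1 - a^4/6 - a^3/3 - 4*a/7


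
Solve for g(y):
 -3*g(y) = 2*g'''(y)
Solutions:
 g(y) = C3*exp(-2^(2/3)*3^(1/3)*y/2) + (C1*sin(2^(2/3)*3^(5/6)*y/4) + C2*cos(2^(2/3)*3^(5/6)*y/4))*exp(2^(2/3)*3^(1/3)*y/4)


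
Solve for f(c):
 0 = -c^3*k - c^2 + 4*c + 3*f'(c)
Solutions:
 f(c) = C1 + c^4*k/12 + c^3/9 - 2*c^2/3


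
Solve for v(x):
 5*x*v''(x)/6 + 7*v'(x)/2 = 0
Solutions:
 v(x) = C1 + C2/x^(16/5)


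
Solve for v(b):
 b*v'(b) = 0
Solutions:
 v(b) = C1


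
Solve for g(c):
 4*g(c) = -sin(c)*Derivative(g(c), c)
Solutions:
 g(c) = C1*(cos(c)^2 + 2*cos(c) + 1)/(cos(c)^2 - 2*cos(c) + 1)


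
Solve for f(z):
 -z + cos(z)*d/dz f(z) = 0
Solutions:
 f(z) = C1 + Integral(z/cos(z), z)


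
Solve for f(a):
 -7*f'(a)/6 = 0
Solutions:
 f(a) = C1


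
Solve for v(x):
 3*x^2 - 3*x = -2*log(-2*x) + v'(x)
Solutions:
 v(x) = C1 + x^3 - 3*x^2/2 + 2*x*log(-x) + 2*x*(-1 + log(2))


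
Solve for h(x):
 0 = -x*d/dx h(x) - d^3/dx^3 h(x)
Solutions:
 h(x) = C1 + Integral(C2*airyai(-x) + C3*airybi(-x), x)


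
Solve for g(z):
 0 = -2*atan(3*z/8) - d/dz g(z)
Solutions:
 g(z) = C1 - 2*z*atan(3*z/8) + 8*log(9*z^2 + 64)/3


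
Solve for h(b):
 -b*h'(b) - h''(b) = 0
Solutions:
 h(b) = C1 + C2*erf(sqrt(2)*b/2)


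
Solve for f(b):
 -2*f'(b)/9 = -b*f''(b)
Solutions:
 f(b) = C1 + C2*b^(11/9)


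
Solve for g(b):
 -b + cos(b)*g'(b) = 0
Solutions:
 g(b) = C1 + Integral(b/cos(b), b)


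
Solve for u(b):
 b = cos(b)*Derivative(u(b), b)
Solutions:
 u(b) = C1 + Integral(b/cos(b), b)


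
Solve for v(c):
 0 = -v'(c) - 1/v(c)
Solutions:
 v(c) = -sqrt(C1 - 2*c)
 v(c) = sqrt(C1 - 2*c)


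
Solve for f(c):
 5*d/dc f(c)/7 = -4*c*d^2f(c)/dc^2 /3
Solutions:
 f(c) = C1 + C2*c^(13/28)


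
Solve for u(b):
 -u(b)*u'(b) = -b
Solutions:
 u(b) = -sqrt(C1 + b^2)
 u(b) = sqrt(C1 + b^2)


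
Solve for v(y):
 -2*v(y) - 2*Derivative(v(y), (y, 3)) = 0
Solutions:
 v(y) = C3*exp(-y) + (C1*sin(sqrt(3)*y/2) + C2*cos(sqrt(3)*y/2))*exp(y/2)


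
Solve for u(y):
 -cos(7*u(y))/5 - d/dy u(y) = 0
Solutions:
 y/5 - log(sin(7*u(y)) - 1)/14 + log(sin(7*u(y)) + 1)/14 = C1


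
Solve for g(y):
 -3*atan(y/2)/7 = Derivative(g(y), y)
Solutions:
 g(y) = C1 - 3*y*atan(y/2)/7 + 3*log(y^2 + 4)/7


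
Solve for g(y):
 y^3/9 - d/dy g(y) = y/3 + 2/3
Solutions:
 g(y) = C1 + y^4/36 - y^2/6 - 2*y/3


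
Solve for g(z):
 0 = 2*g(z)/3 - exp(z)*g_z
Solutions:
 g(z) = C1*exp(-2*exp(-z)/3)


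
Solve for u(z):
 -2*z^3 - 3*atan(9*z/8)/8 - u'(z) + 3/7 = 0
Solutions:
 u(z) = C1 - z^4/2 - 3*z*atan(9*z/8)/8 + 3*z/7 + log(81*z^2 + 64)/6


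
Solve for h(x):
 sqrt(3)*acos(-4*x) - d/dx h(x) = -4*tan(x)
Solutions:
 h(x) = C1 + sqrt(3)*(x*acos(-4*x) + sqrt(1 - 16*x^2)/4) - 4*log(cos(x))


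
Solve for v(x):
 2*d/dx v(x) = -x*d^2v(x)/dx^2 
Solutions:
 v(x) = C1 + C2/x


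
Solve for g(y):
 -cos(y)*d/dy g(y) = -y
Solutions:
 g(y) = C1 + Integral(y/cos(y), y)


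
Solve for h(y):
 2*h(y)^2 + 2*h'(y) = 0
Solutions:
 h(y) = 1/(C1 + y)


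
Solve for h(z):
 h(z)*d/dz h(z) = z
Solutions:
 h(z) = -sqrt(C1 + z^2)
 h(z) = sqrt(C1 + z^2)


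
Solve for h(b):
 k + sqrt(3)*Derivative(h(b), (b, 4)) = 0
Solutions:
 h(b) = C1 + C2*b + C3*b^2 + C4*b^3 - sqrt(3)*b^4*k/72


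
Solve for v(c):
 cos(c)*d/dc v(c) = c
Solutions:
 v(c) = C1 + Integral(c/cos(c), c)


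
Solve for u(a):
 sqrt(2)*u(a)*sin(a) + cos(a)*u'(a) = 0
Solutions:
 u(a) = C1*cos(a)^(sqrt(2))


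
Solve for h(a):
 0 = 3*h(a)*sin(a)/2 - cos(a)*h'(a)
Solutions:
 h(a) = C1/cos(a)^(3/2)


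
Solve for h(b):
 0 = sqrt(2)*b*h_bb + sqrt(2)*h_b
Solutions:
 h(b) = C1 + C2*log(b)


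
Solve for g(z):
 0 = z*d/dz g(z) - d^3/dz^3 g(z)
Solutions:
 g(z) = C1 + Integral(C2*airyai(z) + C3*airybi(z), z)


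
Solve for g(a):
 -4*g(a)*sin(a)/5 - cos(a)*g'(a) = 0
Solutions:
 g(a) = C1*cos(a)^(4/5)


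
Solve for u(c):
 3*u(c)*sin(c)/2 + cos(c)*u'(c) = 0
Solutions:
 u(c) = C1*cos(c)^(3/2)


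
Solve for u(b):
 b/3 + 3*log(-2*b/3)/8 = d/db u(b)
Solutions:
 u(b) = C1 + b^2/6 + 3*b*log(-b)/8 + 3*b*(-log(3) - 1 + log(2))/8


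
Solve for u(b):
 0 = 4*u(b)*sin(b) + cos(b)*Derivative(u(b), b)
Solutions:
 u(b) = C1*cos(b)^4


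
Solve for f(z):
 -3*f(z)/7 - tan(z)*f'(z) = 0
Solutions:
 f(z) = C1/sin(z)^(3/7)


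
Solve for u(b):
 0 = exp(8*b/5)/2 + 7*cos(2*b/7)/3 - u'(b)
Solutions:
 u(b) = C1 + 5*exp(8*b/5)/16 + 49*sin(2*b/7)/6


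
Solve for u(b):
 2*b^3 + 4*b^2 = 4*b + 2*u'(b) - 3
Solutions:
 u(b) = C1 + b^4/4 + 2*b^3/3 - b^2 + 3*b/2


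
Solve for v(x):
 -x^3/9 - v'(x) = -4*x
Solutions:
 v(x) = C1 - x^4/36 + 2*x^2


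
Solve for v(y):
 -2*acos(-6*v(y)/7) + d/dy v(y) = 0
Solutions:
 Integral(1/acos(-6*_y/7), (_y, v(y))) = C1 + 2*y


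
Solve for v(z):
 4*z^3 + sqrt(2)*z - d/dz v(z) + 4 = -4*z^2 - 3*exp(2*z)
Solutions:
 v(z) = C1 + z^4 + 4*z^3/3 + sqrt(2)*z^2/2 + 4*z + 3*exp(2*z)/2


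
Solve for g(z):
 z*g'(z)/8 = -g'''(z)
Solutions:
 g(z) = C1 + Integral(C2*airyai(-z/2) + C3*airybi(-z/2), z)


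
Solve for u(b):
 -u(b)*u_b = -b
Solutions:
 u(b) = -sqrt(C1 + b^2)
 u(b) = sqrt(C1 + b^2)


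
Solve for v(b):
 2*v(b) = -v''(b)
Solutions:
 v(b) = C1*sin(sqrt(2)*b) + C2*cos(sqrt(2)*b)


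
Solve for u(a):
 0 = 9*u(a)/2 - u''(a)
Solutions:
 u(a) = C1*exp(-3*sqrt(2)*a/2) + C2*exp(3*sqrt(2)*a/2)


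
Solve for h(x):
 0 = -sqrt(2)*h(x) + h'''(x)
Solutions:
 h(x) = C3*exp(2^(1/6)*x) + (C1*sin(2^(1/6)*sqrt(3)*x/2) + C2*cos(2^(1/6)*sqrt(3)*x/2))*exp(-2^(1/6)*x/2)


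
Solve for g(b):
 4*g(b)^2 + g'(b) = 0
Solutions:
 g(b) = 1/(C1 + 4*b)


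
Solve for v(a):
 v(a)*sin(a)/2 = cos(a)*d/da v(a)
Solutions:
 v(a) = C1/sqrt(cos(a))


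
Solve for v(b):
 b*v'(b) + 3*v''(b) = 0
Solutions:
 v(b) = C1 + C2*erf(sqrt(6)*b/6)


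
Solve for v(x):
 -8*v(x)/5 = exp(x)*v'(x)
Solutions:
 v(x) = C1*exp(8*exp(-x)/5)


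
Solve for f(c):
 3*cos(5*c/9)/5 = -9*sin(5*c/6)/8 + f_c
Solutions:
 f(c) = C1 + 27*sin(5*c/9)/25 - 27*cos(5*c/6)/20


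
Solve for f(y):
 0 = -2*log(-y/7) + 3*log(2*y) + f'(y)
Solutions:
 f(y) = C1 - y*log(y) + y*(-log(392) + 1 + 2*I*pi)


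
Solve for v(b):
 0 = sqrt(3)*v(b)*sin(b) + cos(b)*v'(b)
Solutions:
 v(b) = C1*cos(b)^(sqrt(3))


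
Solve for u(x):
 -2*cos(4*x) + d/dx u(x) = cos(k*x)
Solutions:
 u(x) = C1 + sin(4*x)/2 + sin(k*x)/k


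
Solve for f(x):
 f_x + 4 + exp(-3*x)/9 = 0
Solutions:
 f(x) = C1 - 4*x + exp(-3*x)/27


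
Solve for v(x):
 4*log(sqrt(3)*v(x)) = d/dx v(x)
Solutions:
 -Integral(1/(2*log(_y) + log(3)), (_y, v(x)))/2 = C1 - x


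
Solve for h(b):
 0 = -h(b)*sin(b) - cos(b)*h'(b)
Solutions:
 h(b) = C1*cos(b)


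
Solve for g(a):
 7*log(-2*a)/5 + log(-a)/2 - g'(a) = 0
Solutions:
 g(a) = C1 + 19*a*log(-a)/10 + a*(-19 + 14*log(2))/10


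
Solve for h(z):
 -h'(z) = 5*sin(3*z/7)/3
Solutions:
 h(z) = C1 + 35*cos(3*z/7)/9


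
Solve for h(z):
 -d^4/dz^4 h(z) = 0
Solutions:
 h(z) = C1 + C2*z + C3*z^2 + C4*z^3


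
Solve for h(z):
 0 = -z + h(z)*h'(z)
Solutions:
 h(z) = -sqrt(C1 + z^2)
 h(z) = sqrt(C1 + z^2)


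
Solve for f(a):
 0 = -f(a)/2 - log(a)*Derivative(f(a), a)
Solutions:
 f(a) = C1*exp(-li(a)/2)


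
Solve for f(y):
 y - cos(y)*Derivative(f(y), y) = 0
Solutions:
 f(y) = C1 + Integral(y/cos(y), y)


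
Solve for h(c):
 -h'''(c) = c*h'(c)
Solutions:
 h(c) = C1 + Integral(C2*airyai(-c) + C3*airybi(-c), c)


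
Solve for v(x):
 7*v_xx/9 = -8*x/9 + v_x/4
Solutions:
 v(x) = C1 + C2*exp(9*x/28) + 16*x^2/9 + 896*x/81


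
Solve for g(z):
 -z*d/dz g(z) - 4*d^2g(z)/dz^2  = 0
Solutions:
 g(z) = C1 + C2*erf(sqrt(2)*z/4)


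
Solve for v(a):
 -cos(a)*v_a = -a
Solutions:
 v(a) = C1 + Integral(a/cos(a), a)


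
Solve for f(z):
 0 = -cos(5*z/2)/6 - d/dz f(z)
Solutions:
 f(z) = C1 - sin(5*z/2)/15


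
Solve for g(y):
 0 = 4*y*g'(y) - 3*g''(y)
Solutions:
 g(y) = C1 + C2*erfi(sqrt(6)*y/3)


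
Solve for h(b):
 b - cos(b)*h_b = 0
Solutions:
 h(b) = C1 + Integral(b/cos(b), b)


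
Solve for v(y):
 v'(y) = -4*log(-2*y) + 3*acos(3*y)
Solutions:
 v(y) = C1 - 4*y*log(-y) + 3*y*acos(3*y) - 4*y*log(2) + 4*y - sqrt(1 - 9*y^2)


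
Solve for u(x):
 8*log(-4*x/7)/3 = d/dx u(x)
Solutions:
 u(x) = C1 + 8*x*log(-x)/3 + 8*x*(-log(7) - 1 + 2*log(2))/3


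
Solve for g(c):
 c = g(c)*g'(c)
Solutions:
 g(c) = -sqrt(C1 + c^2)
 g(c) = sqrt(C1 + c^2)


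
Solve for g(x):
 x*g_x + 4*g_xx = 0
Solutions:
 g(x) = C1 + C2*erf(sqrt(2)*x/4)


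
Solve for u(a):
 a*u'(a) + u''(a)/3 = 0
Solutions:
 u(a) = C1 + C2*erf(sqrt(6)*a/2)


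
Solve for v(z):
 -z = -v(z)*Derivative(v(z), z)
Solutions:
 v(z) = -sqrt(C1 + z^2)
 v(z) = sqrt(C1 + z^2)


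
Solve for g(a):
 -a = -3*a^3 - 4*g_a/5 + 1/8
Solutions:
 g(a) = C1 - 15*a^4/16 + 5*a^2/8 + 5*a/32


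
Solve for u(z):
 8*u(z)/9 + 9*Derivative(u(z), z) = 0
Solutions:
 u(z) = C1*exp(-8*z/81)


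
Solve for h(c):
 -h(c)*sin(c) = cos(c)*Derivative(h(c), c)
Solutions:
 h(c) = C1*cos(c)


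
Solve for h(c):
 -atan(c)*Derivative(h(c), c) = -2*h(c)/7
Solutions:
 h(c) = C1*exp(2*Integral(1/atan(c), c)/7)


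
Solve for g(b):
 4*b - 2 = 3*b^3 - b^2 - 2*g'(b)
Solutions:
 g(b) = C1 + 3*b^4/8 - b^3/6 - b^2 + b


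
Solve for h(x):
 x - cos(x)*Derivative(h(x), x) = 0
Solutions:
 h(x) = C1 + Integral(x/cos(x), x)


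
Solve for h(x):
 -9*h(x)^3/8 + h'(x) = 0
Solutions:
 h(x) = -2*sqrt(-1/(C1 + 9*x))
 h(x) = 2*sqrt(-1/(C1 + 9*x))


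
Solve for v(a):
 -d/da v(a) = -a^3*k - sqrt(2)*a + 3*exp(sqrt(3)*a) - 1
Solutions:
 v(a) = C1 + a^4*k/4 + sqrt(2)*a^2/2 + a - sqrt(3)*exp(sqrt(3)*a)


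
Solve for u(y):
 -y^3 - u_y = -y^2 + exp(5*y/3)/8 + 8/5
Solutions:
 u(y) = C1 - y^4/4 + y^3/3 - 8*y/5 - 3*exp(5*y/3)/40


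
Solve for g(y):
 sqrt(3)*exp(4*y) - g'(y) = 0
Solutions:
 g(y) = C1 + sqrt(3)*exp(4*y)/4


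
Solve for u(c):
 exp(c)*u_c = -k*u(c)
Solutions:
 u(c) = C1*exp(k*exp(-c))


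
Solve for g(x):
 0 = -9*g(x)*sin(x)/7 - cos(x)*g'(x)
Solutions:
 g(x) = C1*cos(x)^(9/7)


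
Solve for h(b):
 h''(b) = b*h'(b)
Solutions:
 h(b) = C1 + C2*erfi(sqrt(2)*b/2)


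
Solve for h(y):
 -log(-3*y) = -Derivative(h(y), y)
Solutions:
 h(y) = C1 + y*log(-y) + y*(-1 + log(3))


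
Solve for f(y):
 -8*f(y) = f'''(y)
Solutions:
 f(y) = C3*exp(-2*y) + (C1*sin(sqrt(3)*y) + C2*cos(sqrt(3)*y))*exp(y)


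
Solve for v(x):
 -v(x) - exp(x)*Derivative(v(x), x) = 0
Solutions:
 v(x) = C1*exp(exp(-x))


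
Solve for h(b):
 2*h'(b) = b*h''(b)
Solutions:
 h(b) = C1 + C2*b^3


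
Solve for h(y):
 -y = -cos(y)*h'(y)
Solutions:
 h(y) = C1 + Integral(y/cos(y), y)


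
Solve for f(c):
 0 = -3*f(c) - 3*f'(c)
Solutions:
 f(c) = C1*exp(-c)


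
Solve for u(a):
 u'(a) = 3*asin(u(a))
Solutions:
 Integral(1/asin(_y), (_y, u(a))) = C1 + 3*a


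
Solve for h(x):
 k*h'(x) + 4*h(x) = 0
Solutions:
 h(x) = C1*exp(-4*x/k)


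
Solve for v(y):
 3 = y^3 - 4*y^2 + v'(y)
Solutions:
 v(y) = C1 - y^4/4 + 4*y^3/3 + 3*y


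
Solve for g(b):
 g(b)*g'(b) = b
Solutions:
 g(b) = -sqrt(C1 + b^2)
 g(b) = sqrt(C1 + b^2)


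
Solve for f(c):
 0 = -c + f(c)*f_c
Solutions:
 f(c) = -sqrt(C1 + c^2)
 f(c) = sqrt(C1 + c^2)


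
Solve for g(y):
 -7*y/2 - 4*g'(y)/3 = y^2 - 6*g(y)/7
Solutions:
 g(y) = C1*exp(9*y/14) + 7*y^2/6 + 833*y/108 + 5831/486


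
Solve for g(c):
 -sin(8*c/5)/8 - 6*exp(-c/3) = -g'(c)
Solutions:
 g(c) = C1 - 5*cos(8*c/5)/64 - 18*exp(-c/3)


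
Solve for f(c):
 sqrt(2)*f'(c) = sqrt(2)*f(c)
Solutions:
 f(c) = C1*exp(c)


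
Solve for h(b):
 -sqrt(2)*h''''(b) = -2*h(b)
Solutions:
 h(b) = C1*exp(-2^(1/8)*b) + C2*exp(2^(1/8)*b) + C3*sin(2^(1/8)*b) + C4*cos(2^(1/8)*b)


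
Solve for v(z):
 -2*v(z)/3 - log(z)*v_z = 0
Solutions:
 v(z) = C1*exp(-2*li(z)/3)


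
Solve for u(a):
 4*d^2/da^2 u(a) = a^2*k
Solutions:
 u(a) = C1 + C2*a + a^4*k/48


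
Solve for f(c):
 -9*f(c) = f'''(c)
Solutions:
 f(c) = C3*exp(-3^(2/3)*c) + (C1*sin(3*3^(1/6)*c/2) + C2*cos(3*3^(1/6)*c/2))*exp(3^(2/3)*c/2)


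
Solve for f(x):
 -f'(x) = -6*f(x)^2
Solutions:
 f(x) = -1/(C1 + 6*x)


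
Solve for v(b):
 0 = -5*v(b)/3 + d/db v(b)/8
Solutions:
 v(b) = C1*exp(40*b/3)


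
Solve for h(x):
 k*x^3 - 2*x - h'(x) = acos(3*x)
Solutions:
 h(x) = C1 + k*x^4/4 - x^2 - x*acos(3*x) + sqrt(1 - 9*x^2)/3


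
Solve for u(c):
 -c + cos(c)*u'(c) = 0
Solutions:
 u(c) = C1 + Integral(c/cos(c), c)


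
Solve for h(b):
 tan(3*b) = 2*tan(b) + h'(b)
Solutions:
 h(b) = C1 + 2*log(cos(b)) - log(cos(3*b))/3


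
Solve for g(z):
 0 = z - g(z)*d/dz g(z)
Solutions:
 g(z) = -sqrt(C1 + z^2)
 g(z) = sqrt(C1 + z^2)


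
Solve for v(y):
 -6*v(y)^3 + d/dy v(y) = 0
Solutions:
 v(y) = -sqrt(2)*sqrt(-1/(C1 + 6*y))/2
 v(y) = sqrt(2)*sqrt(-1/(C1 + 6*y))/2


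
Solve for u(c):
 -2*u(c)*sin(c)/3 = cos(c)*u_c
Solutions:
 u(c) = C1*cos(c)^(2/3)
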